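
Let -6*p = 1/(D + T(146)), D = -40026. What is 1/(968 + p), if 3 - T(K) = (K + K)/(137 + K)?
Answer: 67960806/65786060491 ≈ 0.0010331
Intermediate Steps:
T(K) = 3 - 2*K/(137 + K) (T(K) = 3 - (K + K)/(137 + K) = 3 - 2*K/(137 + K))
p = 283/67960806 (p = -1/(6*(-40026 + (411 + 146)/(137 + 146))) = -1/(6*(-40026 + 557/283)) = -1/(6*(-11326801/283)) = -⅙*(-283/11326801) = 283/67960806 ≈ 4.1642e-6)
1/(968 + p) = 1/(968 + 283/67960806) = 1/(65786060491/67960806) = 67960806/65786060491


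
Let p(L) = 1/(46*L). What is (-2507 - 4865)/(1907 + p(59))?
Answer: -20007608/5175599 ≈ -3.8658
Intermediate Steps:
p(L) = 1/(46*L)
(-2507 - 4865)/(1907 + p(59)) = (-2507 - 4865)/(1907 + (1/46)/59) = -7372/(1907 + (1/46)*(1/59)) = -7372/(1907 + 1/2714) = -7372/5175599/2714 = -7372*2714/5175599 = -20007608/5175599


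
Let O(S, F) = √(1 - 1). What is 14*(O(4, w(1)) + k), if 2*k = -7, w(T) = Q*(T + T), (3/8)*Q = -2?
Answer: -49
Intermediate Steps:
Q = -16/3 (Q = (8/3)*(-2) = -16/3 ≈ -5.3333)
w(T) = -32*T/3 (w(T) = -16*(T + T)/3 = -32*T/3)
O(S, F) = 0 (O(S, F) = √0 = 0)
k = -7/2 (k = (½)*(-7) = -7/2 ≈ -3.5000)
14*(O(4, w(1)) + k) = 14*(0 - 7/2) = 14*(-7/2) = -49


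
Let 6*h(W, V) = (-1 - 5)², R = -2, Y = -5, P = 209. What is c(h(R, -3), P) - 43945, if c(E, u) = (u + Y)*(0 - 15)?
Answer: -47005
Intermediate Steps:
h(W, V) = 6 (h(W, V) = (-1 - 5)²/6 = (⅙)*(-6)² = (⅙)*36 = 6)
c(E, u) = 75 - 15*u (c(E, u) = (u - 5)*(0 - 15) = (-5 + u)*(-15) = 75 - 15*u)
c(h(R, -3), P) - 43945 = (75 - 15*209) - 43945 = (75 - 3135) - 43945 = -3060 - 43945 = -47005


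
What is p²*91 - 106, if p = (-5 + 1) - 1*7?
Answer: 10905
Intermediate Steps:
p = -11 (p = -4 - 7 = -11)
p²*91 - 106 = (-11)²*91 - 106 = 121*91 - 106 = 11011 - 106 = 10905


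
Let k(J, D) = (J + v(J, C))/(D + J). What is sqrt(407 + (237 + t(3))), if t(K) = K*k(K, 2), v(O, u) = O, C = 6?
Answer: sqrt(16190)/5 ≈ 25.448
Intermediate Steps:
k(J, D) = 2*J/(D + J) (k(J, D) = (J + J)/(D + J) = (2*J)/(D + J) = 2*J/(D + J))
t(K) = 2*K**2/(2 + K) (t(K) = K*(2*K/(2 + K)) = 2*K**2/(2 + K))
sqrt(407 + (237 + t(3))) = sqrt(407 + (237 + 2*3**2/(2 + 3))) = sqrt(407 + (237 + 2*9/5)) = sqrt(407 + (237 + 2*9*(1/5))) = sqrt(407 + (237 + 18/5)) = sqrt(407 + 1203/5) = sqrt(3238/5) = sqrt(16190)/5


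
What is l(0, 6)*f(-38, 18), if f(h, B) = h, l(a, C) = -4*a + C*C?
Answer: -1368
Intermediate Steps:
l(a, C) = C² - 4*a (l(a, C) = -4*a + C² = C² - 4*a)
l(0, 6)*f(-38, 18) = (6² - 4*0)*(-38) = (36 + 0)*(-38) = 36*(-38) = -1368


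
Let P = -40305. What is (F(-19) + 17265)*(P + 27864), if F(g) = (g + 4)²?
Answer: -217593090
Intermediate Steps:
F(g) = (4 + g)²
(F(-19) + 17265)*(P + 27864) = ((4 - 19)² + 17265)*(-40305 + 27864) = ((-15)² + 17265)*(-12441) = (225 + 17265)*(-12441) = 17490*(-12441) = -217593090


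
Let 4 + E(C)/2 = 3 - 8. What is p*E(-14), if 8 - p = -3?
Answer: -198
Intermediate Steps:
E(C) = -18 (E(C) = -8 + 2*(3 - 8) = -8 + 2*(-5) = -8 - 10 = -18)
p = 11 (p = 8 - 1*(-3) = 8 + 3 = 11)
p*E(-14) = 11*(-18) = -198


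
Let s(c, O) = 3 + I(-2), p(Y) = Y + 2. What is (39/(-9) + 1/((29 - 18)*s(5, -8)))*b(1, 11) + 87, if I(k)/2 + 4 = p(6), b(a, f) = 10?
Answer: 15881/363 ≈ 43.749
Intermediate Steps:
p(Y) = 2 + Y
I(k) = 8 (I(k) = -8 + 2*(2 + 6) = -8 + 2*8 = -8 + 16 = 8)
s(c, O) = 11 (s(c, O) = 3 + 8 = 11)
(39/(-9) + 1/((29 - 18)*s(5, -8)))*b(1, 11) + 87 = (39/(-9) + 1/((29 - 18)*11))*10 + 87 = (39*(-⅑) + (1/11)/11)*10 + 87 = (-13/3 + (1/11)*(1/11))*10 + 87 = (-13/3 + 1/121)*10 + 87 = -1570/363*10 + 87 = -15700/363 + 87 = 15881/363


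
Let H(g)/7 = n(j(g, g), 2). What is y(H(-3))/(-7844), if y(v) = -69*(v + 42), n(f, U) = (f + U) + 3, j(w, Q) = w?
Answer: 966/1961 ≈ 0.49261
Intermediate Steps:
n(f, U) = 3 + U + f (n(f, U) = (U + f) + 3 = 3 + U + f)
H(g) = 35 + 7*g (H(g) = 7*(3 + 2 + g) = 7*(5 + g) = 35 + 7*g)
y(v) = -2898 - 69*v (y(v) = -69*(42 + v) = -2898 - 69*v)
y(H(-3))/(-7844) = (-2898 - 69*(35 + 7*(-3)))/(-7844) = (-2898 - 69*(35 - 21))*(-1/7844) = (-2898 - 69*14)*(-1/7844) = (-2898 - 966)*(-1/7844) = -3864*(-1/7844) = 966/1961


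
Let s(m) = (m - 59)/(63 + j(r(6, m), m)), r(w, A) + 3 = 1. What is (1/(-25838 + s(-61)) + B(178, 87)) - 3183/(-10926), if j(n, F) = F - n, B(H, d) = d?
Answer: 4111910789/47105628 ≈ 87.291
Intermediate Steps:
r(w, A) = -2 (r(w, A) = -3 + 1 = -2)
s(m) = (-59 + m)/(65 + m) (s(m) = (m - 59)/(63 + (m - 1*(-2))) = (-59 + m)/(63 + (m + 2)) = (-59 + m)/(63 + (2 + m)) = (-59 + m)/(65 + m))
(1/(-25838 + s(-61)) + B(178, 87)) - 3183/(-10926) = (1/(-25838 + (-59 - 61)/(65 - 61)) + 87) - 3183/(-10926) = (1/(-25838 - 120/4) + 87) - 3183*(-1/10926) = (1/(-25838 + (1/4)*(-120)) + 87) + 1061/3642 = (1/(-25838 - 30) + 87) + 1061/3642 = (1/(-25868) + 87) + 1061/3642 = (-1/25868 + 87) + 1061/3642 = 2250515/25868 + 1061/3642 = 4111910789/47105628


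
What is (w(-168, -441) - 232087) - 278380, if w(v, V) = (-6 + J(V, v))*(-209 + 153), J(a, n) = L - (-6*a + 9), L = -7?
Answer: -361059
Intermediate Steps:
J(a, n) = -16 + 6*a (J(a, n) = -7 - (-6*a + 9) = -7 - (9 - 6*a) = -7 + (-9 + 6*a) = -16 + 6*a)
w(v, V) = 1232 - 336*V (w(v, V) = (-6 + (-16 + 6*V))*(-209 + 153) = (-22 + 6*V)*(-56) = 1232 - 336*V)
(w(-168, -441) - 232087) - 278380 = ((1232 - 336*(-441)) - 232087) - 278380 = ((1232 + 148176) - 232087) - 278380 = (149408 - 232087) - 278380 = -82679 - 278380 = -361059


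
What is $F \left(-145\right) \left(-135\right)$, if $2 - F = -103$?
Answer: $2055375$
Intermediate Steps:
$F = 105$ ($F = 2 - -103 = 2 + 103 = 105$)
$F \left(-145\right) \left(-135\right) = 105 \left(-145\right) \left(-135\right) = \left(-15225\right) \left(-135\right) = 2055375$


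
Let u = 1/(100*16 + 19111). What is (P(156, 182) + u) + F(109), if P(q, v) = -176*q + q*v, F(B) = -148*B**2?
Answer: -36398588371/20711 ≈ -1.7575e+6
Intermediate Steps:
u = 1/20711 (u = 1/(1600 + 19111) = 1/20711 ≈ 4.8284e-5)
(P(156, 182) + u) + F(109) = (156*(-176 + 182) + 1/20711) - 148*109**2 = (156*6 + 1/20711) - 148*11881 = (936 + 1/20711) - 1758388 = 19385497/20711 - 1758388 = -36398588371/20711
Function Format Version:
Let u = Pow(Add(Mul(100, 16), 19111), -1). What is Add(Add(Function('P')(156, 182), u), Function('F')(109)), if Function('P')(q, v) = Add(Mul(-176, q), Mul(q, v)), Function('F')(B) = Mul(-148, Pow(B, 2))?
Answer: Rational(-36398588371, 20711) ≈ -1.7575e+6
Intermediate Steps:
u = Rational(1, 20711) (u = Pow(Add(1600, 19111), -1) = Pow(20711, -1) = Rational(1, 20711) ≈ 4.8284e-5)
Add(Add(Function('P')(156, 182), u), Function('F')(109)) = Add(Add(Mul(156, Add(-176, 182)), Rational(1, 20711)), Mul(-148, Pow(109, 2))) = Add(Add(Mul(156, 6), Rational(1, 20711)), Mul(-148, 11881)) = Add(Add(936, Rational(1, 20711)), -1758388) = Add(Rational(19385497, 20711), -1758388) = Rational(-36398588371, 20711)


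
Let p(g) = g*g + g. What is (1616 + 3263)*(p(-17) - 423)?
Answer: -736729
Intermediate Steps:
p(g) = g + g**2 (p(g) = g**2 + g = g + g**2)
(1616 + 3263)*(p(-17) - 423) = (1616 + 3263)*(-17*(1 - 17) - 423) = 4879*(-17*(-16) - 423) = 4879*(272 - 423) = 4879*(-151) = -736729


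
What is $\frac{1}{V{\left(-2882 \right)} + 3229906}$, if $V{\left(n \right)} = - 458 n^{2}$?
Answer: $- \frac{1}{3800883286} \approx -2.631 \cdot 10^{-10}$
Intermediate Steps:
$\frac{1}{V{\left(-2882 \right)} + 3229906} = \frac{1}{- 458 \left(-2882\right)^{2} + 3229906} = \frac{1}{\left(-458\right) 8305924 + 3229906} = \frac{1}{-3804113192 + 3229906} = \frac{1}{-3800883286} = - \frac{1}{3800883286}$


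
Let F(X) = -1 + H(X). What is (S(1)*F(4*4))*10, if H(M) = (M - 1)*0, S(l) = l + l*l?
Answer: -20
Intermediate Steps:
S(l) = l + l²
H(M) = 0 (H(M) = (-1 + M)*0 = 0)
F(X) = -1 (F(X) = -1 + 0 = -1)
(S(1)*F(4*4))*10 = ((1*(1 + 1))*(-1))*10 = ((1*2)*(-1))*10 = (2*(-1))*10 = -2*10 = -20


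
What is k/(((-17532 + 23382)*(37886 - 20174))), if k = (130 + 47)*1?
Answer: 59/34538400 ≈ 1.7082e-6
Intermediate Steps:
k = 177 (k = 177*1 = 177)
k/(((-17532 + 23382)*(37886 - 20174))) = 177/(((-17532 + 23382)*(37886 - 20174))) = 177/((5850*17712)) = 177/103615200 = 177*(1/103615200) = 59/34538400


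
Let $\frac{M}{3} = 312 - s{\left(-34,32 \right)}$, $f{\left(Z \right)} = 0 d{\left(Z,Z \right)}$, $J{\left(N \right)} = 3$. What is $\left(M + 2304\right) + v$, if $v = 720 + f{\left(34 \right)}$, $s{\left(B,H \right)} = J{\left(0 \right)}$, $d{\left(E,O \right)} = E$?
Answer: $3951$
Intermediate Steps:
$s{\left(B,H \right)} = 3$
$f{\left(Z \right)} = 0$ ($f{\left(Z \right)} = 0 Z = 0$)
$M = 927$ ($M = 3 \left(312 - 3\right) = 3 \cdot 309 = 927$)
$v = 720$ ($v = 720 + 0 = 720$)
$\left(M + 2304\right) + v = \left(927 + 2304\right) + 720 = 3231 + 720 = 3951$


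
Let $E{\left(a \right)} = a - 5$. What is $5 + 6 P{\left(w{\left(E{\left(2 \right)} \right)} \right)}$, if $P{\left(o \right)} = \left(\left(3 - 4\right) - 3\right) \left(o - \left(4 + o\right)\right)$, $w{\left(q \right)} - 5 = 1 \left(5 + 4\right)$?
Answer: $101$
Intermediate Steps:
$E{\left(a \right)} = -5 + a$
$w{\left(q \right)} = 14$ ($w{\left(q \right)} = 5 + 1 \left(5 + 4\right) = 5 + 1 \cdot 9 = 5 + 9 = 14$)
$P{\left(o \right)} = 16$ ($P{\left(o \right)} = \left(\left(3 - 4\right) - 3\right) \left(-4\right) = \left(-1 - 3\right) \left(-4\right) = \left(-4\right) \left(-4\right) = 16$)
$5 + 6 P{\left(w{\left(E{\left(2 \right)} \right)} \right)} = 5 + 6 \cdot 16 = 5 + 96 = 101$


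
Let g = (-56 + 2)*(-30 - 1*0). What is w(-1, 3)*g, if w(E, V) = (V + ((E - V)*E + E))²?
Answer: 58320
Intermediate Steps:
w(E, V) = (E + V + E*(E - V))² (w(E, V) = (V + (E*(E - V) + E))² = (V + (E + E*(E - V)))² = (E + V + E*(E - V))²)
g = 1620 (g = -54*(-30 + 0) = -54*(-30) = 1620)
w(-1, 3)*g = (-1 + 3 + (-1)² - 1*(-1)*3)²*1620 = (-1 + 3 + 1 + 3)²*1620 = 6²*1620 = 36*1620 = 58320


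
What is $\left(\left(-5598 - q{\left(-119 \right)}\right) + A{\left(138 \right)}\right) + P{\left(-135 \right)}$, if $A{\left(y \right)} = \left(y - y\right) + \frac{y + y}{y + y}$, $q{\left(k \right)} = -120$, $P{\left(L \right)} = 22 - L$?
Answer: $-5320$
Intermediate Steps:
$A{\left(y \right)} = 1$ ($A{\left(y \right)} = 0 + \frac{2 y}{2 y} = 0 + 2 y \frac{1}{2 y} = 0 + 1 = 1$)
$\left(\left(-5598 - q{\left(-119 \right)}\right) + A{\left(138 \right)}\right) + P{\left(-135 \right)} = \left(\left(-5598 - -120\right) + 1\right) + \left(22 - -135\right) = \left(\left(-5598 + 120\right) + 1\right) + \left(22 + 135\right) = \left(-5478 + 1\right) + 157 = -5477 + 157 = -5320$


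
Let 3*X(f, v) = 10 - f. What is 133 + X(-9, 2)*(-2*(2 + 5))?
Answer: 133/3 ≈ 44.333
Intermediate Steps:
X(f, v) = 10/3 - f/3 (X(f, v) = (10 - f)/3 = 10/3 - f/3)
133 + X(-9, 2)*(-2*(2 + 5)) = 133 + (10/3 - 1/3*(-9))*(-2*(2 + 5)) = 133 + (10/3 + 3)*(-2*7) = 133 + (19/3)*(-14) = 133 - 266/3 = 133/3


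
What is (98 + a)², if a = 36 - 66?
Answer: 4624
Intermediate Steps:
a = -30
(98 + a)² = (98 - 30)² = 68² = 4624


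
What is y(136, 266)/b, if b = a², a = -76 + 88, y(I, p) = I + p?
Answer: 67/24 ≈ 2.7917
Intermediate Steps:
a = 12
b = 144 (b = 12² = 144)
y(136, 266)/b = (136 + 266)/144 = 402*(1/144) = 67/24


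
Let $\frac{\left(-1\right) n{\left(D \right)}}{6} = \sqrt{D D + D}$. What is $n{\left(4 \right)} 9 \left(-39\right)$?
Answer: $4212 \sqrt{5} \approx 9418.3$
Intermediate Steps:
$n{\left(D \right)} = - 6 \sqrt{D + D^{2}}$ ($n{\left(D \right)} = - 6 \sqrt{D D + D} = - 6 \sqrt{D^{2} + D} = - 6 \sqrt{D + D^{2}}$)
$n{\left(4 \right)} 9 \left(-39\right) = - 6 \sqrt{4 \left(1 + 4\right)} 9 \left(-39\right) = - 6 \sqrt{4 \cdot 5} \cdot 9 \left(-39\right) = - 6 \sqrt{20} \cdot 9 \left(-39\right) = - 6 \cdot 2 \sqrt{5} \cdot 9 \left(-39\right) = - 12 \sqrt{5} \cdot 9 \left(-39\right) = - 108 \sqrt{5} \left(-39\right) = 4212 \sqrt{5}$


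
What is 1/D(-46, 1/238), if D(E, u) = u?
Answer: 238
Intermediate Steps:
1/D(-46, 1/238) = 1/(1/238) = 238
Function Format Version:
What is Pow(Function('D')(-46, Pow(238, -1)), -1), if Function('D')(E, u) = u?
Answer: 238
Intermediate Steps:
Pow(Function('D')(-46, Pow(238, -1)), -1) = Pow(Pow(238, -1), -1) = Pow(Rational(1, 238), -1) = 238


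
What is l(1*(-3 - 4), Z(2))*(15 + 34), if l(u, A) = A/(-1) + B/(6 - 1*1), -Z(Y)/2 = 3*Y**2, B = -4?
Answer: 5684/5 ≈ 1136.8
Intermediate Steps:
Z(Y) = -6*Y**2
l(u, A) = -4/5 - A (l(u, A) = A/(-1) - 4/(6 - 1*1) = A*(-1) - 4/(6 - 1) = -A - 4/5 = -4/5 - A)
l(1*(-3 - 4), Z(2))*(15 + 34) = (-4/5 - (-6)*2**2)*(15 + 34) = (-4/5 - (-6)*4)*49 = (-4/5 - 1*(-24))*49 = (-4/5 + 24)*49 = (116/5)*49 = 5684/5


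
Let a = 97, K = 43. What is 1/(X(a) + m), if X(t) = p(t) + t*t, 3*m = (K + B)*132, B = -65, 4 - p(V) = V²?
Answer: -1/964 ≈ -0.0010373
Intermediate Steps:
p(V) = 4 - V²
m = -968 (m = ((43 - 65)*132)/3 = (-22*132)/3 = (⅓)*(-2904) = -968)
X(t) = 4 (X(t) = (4 - t²) + t*t = (4 - t²) + t² = 4)
1/(X(a) + m) = 1/(4 - 968) = 1/(-964) = -1/964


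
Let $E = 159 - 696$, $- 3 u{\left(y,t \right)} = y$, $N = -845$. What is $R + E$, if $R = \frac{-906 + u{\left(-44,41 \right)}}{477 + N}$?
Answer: $- \frac{295087}{552} \approx -534.58$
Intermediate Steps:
$u{\left(y,t \right)} = - \frac{y}{3}$
$R = \frac{1337}{552}$ ($R = \frac{-906 - - \frac{44}{3}}{477 - 845} = \frac{-906 + \frac{44}{3}}{-368} = \left(- \frac{2674}{3}\right) \left(- \frac{1}{368}\right) = \frac{1337}{552} \approx 2.4221$)
$E = -537$
$R + E = \frac{1337}{552} - 537 = - \frac{295087}{552}$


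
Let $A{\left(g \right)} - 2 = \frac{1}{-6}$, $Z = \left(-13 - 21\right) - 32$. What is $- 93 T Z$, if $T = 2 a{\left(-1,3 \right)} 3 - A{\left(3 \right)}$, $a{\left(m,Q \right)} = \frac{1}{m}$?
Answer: $-48081$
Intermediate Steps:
$Z = -66$ ($Z = -34 - 32 = -66$)
$A{\left(g \right)} = \frac{11}{6}$ ($A{\left(g \right)} = 2 + \frac{1}{-6} = 2 - \frac{1}{6} = \frac{11}{6}$)
$T = - \frac{47}{6}$ ($T = \frac{2}{-1} \cdot 3 - \frac{11}{6} = 2 \left(-1\right) 3 - \frac{11}{6} = \left(-2\right) 3 - \frac{11}{6} = -6 - \frac{11}{6} = - \frac{47}{6} \approx -7.8333$)
$- 93 T Z = \left(-93\right) \left(- \frac{47}{6}\right) \left(-66\right) = \frac{1457}{2} \left(-66\right) = -48081$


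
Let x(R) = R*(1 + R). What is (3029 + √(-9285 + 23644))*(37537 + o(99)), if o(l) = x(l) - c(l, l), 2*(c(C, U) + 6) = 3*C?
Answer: 286510081/2 + 94589*√14359/2 ≈ 1.4892e+8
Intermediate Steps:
c(C, U) = -6 + 3*C/2 (c(C, U) = -6 + (3*C)/2 = -6 + 3*C/2)
o(l) = 6 - 3*l/2 + l*(1 + l) (o(l) = l*(1 + l) - (-6 + 3*l/2) = l*(1 + l) + (6 - 3*l/2) = 6 - 3*l/2 + l*(1 + l))
(3029 + √(-9285 + 23644))*(37537 + o(99)) = (3029 + √(-9285 + 23644))*(37537 + (6 + 99² - ½*99)) = (3029 + √14359)*(37537 + (6 + 9801 - 99/2)) = (3029 + √14359)*(37537 + 19515/2) = (3029 + √14359)*(94589/2) = 286510081/2 + 94589*√14359/2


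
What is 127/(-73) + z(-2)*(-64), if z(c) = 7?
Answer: -32831/73 ≈ -449.74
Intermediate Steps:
127/(-73) + z(-2)*(-64) = 127/(-73) + 7*(-64) = 127*(-1/73) - 448 = -127/73 - 448 = -32831/73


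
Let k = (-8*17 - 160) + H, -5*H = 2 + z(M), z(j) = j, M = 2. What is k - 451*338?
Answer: -763674/5 ≈ -1.5273e+5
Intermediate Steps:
H = -4/5 (H = -(2 + 2)/5 = -1/5*4 = -4/5 ≈ -0.80000)
k = -1484/5 (k = (-8*17 - 160) - 4/5 = (-136 - 160) - 4/5 = -296 - 4/5 = -1484/5 ≈ -296.80)
k - 451*338 = -1484/5 - 451*338 = -1484/5 - 152438 = -763674/5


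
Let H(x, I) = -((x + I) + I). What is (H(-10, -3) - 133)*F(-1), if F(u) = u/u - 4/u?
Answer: -585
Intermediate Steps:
H(x, I) = -x - 2*I (H(x, I) = -((I + x) + I) = -(x + 2*I) = -x - 2*I)
F(u) = 1 - 4/u
(H(-10, -3) - 133)*F(-1) = ((-1*(-10) - 2*(-3)) - 133)*((-4 - 1)/(-1)) = ((10 + 6) - 133)*(-1*(-5)) = (16 - 133)*5 = -117*5 = -585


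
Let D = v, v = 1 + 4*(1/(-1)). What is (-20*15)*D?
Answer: 900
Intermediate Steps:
v = -3 (v = 1 + 4*(1*(-1)) = 1 + 4*(-1) = 1 - 4 = -3)
D = -3
(-20*15)*D = -20*15*(-3) = -300*(-3) = 900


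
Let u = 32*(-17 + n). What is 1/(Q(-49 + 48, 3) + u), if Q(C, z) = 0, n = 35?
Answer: 1/576 ≈ 0.0017361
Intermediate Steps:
u = 576 (u = 32*(-17 + 35) = 32*18 = 576)
1/(Q(-49 + 48, 3) + u) = 1/(0 + 576) = 1/576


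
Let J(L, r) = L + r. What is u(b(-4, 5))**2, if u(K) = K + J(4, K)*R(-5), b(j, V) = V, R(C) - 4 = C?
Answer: 16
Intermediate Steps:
R(C) = 4 + C
u(K) = -4 (u(K) = K + (4 + K)*(4 - 5) = K + (4 + K)*(-1) = K + (-4 - K) = -4)
u(b(-4, 5))**2 = (-4)**2 = 16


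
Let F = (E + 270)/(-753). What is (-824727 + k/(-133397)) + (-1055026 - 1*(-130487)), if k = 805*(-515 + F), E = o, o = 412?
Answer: -175709855237321/100447941 ≈ -1.7493e+6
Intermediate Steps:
E = 412
F = -682/753 (F = (412 + 270)/(-753) = 682*(-1/753) = -682/753 ≈ -0.90571)
k = -312723985/753 (k = 805*(-515 - 682/753) = 805*(-388477/753) = -312723985/753 ≈ -4.1530e+5)
(-824727 + k/(-133397)) + (-1055026 - 1*(-130487)) = (-824727 - 312723985/753/(-133397)) + (-1055026 - 1*(-130487)) = (-824727 - 312723985/753*(-1/133397)) + (-1055026 + 130487) = (-824727 + 312723985/100447941) - 924539 = -82841816313122/100447941 - 924539 = -175709855237321/100447941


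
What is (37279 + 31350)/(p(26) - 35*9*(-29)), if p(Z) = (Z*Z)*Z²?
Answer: 68629/466111 ≈ 0.14724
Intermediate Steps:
p(Z) = Z⁴ (p(Z) = Z²*Z² = Z⁴)
(37279 + 31350)/(p(26) - 35*9*(-29)) = (37279 + 31350)/(26⁴ - 35*9*(-29)) = 68629/(456976 - 315*(-29)) = 68629/(456976 + 9135) = 68629/466111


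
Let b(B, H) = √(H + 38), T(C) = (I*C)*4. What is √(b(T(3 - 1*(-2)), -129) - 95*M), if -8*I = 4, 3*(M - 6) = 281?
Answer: √(-85215 + 9*I*√91)/3 ≈ 0.049018 + 97.305*I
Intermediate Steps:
M = 299/3 (M = 6 + (⅓)*281 = 6 + 281/3 = 299/3 ≈ 99.667)
I = -½ (I = -⅛*4 = -½ ≈ -0.50000)
T(C) = -2*C (T(C) = -C/2*4 = -2*C)
b(B, H) = √(38 + H)
√(b(T(3 - 1*(-2)), -129) - 95*M) = √(√(38 - 129) - 95*299/3) = √(√(-91) - 28405/3) = √(I*√91 - 28405/3) = √(-28405/3 + I*√91)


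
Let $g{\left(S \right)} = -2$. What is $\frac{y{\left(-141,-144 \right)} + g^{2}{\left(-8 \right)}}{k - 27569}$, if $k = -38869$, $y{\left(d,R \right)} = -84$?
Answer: $\frac{40}{33219} \approx 0.0012041$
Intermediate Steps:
$\frac{y{\left(-141,-144 \right)} + g^{2}{\left(-8 \right)}}{k - 27569} = \frac{-84 + \left(-2\right)^{2}}{-38869 - 27569} = \frac{-84 + 4}{-66438} = \left(-80\right) \left(- \frac{1}{66438}\right) = \frac{40}{33219}$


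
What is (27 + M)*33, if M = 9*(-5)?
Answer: -594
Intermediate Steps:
M = -45
(27 + M)*33 = (27 - 45)*33 = -18*33 = -594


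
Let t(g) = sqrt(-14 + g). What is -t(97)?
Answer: -sqrt(83) ≈ -9.1104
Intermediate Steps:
-t(97) = -sqrt(-14 + 97) = -sqrt(83)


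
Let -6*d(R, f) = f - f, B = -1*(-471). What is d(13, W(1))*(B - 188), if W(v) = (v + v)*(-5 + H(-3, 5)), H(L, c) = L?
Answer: 0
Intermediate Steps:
W(v) = -16*v (W(v) = (v + v)*(-5 - 3) = (2*v)*(-8) = -16*v)
B = 471
d(R, f) = 0 (d(R, f) = -(f - f)/6 = -1/6*0 = 0)
d(13, W(1))*(B - 188) = 0*(471 - 188) = 0*283 = 0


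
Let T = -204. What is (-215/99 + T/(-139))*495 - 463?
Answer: -112802/139 ≈ -811.53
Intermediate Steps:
(-215/99 + T/(-139))*495 - 463 = (-215/99 - 204/(-139))*495 - 463 = (-215*1/99 - 204*(-1/139))*495 - 463 = (-215/99 + 204/139)*495 - 463 = -9689/13761*495 - 463 = -48445/139 - 463 = -112802/139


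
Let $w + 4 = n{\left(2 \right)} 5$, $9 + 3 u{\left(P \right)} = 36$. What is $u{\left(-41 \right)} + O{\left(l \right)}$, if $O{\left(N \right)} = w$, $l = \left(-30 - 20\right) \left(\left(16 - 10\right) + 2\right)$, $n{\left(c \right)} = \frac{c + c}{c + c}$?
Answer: $10$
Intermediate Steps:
$u{\left(P \right)} = 9$ ($u{\left(P \right)} = -3 + \frac{1}{3} \cdot 36 = -3 + 12 = 9$)
$n{\left(c \right)} = 1$ ($n{\left(c \right)} = \frac{2 c}{2 c} = 2 c \frac{1}{2 c} = 1$)
$l = -400$ ($l = - 50 \left(\left(16 - 10\right) + 2\right) = - 50 \left(6 + 2\right) = \left(-50\right) 8 = -400$)
$w = 1$ ($w = -4 + 1 \cdot 5 = -4 + 5 = 1$)
$O{\left(N \right)} = 1$
$u{\left(-41 \right)} + O{\left(l \right)} = 9 + 1 = 10$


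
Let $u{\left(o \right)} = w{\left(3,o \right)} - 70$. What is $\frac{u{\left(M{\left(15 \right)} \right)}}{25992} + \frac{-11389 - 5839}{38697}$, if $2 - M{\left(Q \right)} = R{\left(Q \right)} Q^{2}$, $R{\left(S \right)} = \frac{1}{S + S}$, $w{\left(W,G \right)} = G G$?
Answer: $- \frac{199701503}{447027744} \approx -0.44673$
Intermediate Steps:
$w{\left(W,G \right)} = G^{2}$
$R{\left(S \right)} = \frac{1}{2 S}$
$M{\left(Q \right)} = 2 - \frac{Q}{2}$ ($M{\left(Q \right)} = 2 - \frac{1}{2 Q} Q^{2} = 2 - \frac{Q}{2}$)
$u{\left(o \right)} = -70 + o^{2}$ ($u{\left(o \right)} = o^{2} - 70 = -70 + o^{2}$)
$\frac{u{\left(M{\left(15 \right)} \right)}}{25992} + \frac{-11389 - 5839}{38697} = \frac{-70 + \left(2 - \frac{15}{2}\right)^{2}}{25992} + \frac{-11389 - 5839}{38697} = \left(-70 + \left(2 - \frac{15}{2}\right)^{2}\right) \frac{1}{25992} + \left(-11389 - 5839\right) \frac{1}{38697} = \left(-70 + \left(- \frac{11}{2}\right)^{2}\right) \frac{1}{25992} - \frac{17228}{38697} = \left(-70 + \frac{121}{4}\right) \frac{1}{25992} - \frac{17228}{38697} = \left(- \frac{159}{4}\right) \frac{1}{25992} - \frac{17228}{38697} = - \frac{53}{34656} - \frac{17228}{38697} = - \frac{199701503}{447027744}$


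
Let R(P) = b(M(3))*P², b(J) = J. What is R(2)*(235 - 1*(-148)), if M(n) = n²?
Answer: 13788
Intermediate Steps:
R(P) = 9*P² (R(P) = 3²*P² = 9*P²)
R(2)*(235 - 1*(-148)) = (9*2²)*(235 - 1*(-148)) = (9*4)*(235 + 148) = 36*383 = 13788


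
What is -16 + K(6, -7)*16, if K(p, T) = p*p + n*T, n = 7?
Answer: -224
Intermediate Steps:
K(p, T) = p² + 7*T (K(p, T) = p*p + 7*T = p² + 7*T)
-16 + K(6, -7)*16 = -16 + (6² + 7*(-7))*16 = -16 + (36 - 49)*16 = -16 - 13*16 = -16 - 208 = -224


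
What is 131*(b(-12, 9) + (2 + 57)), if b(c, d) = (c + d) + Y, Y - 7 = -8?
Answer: 7205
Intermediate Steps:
Y = -1 (Y = 7 - 8 = -1)
b(c, d) = -1 + c + d (b(c, d) = (c + d) - 1 = -1 + c + d)
131*(b(-12, 9) + (2 + 57)) = 131*((-1 - 12 + 9) + (2 + 57)) = 131*(-4 + 59) = 131*55 = 7205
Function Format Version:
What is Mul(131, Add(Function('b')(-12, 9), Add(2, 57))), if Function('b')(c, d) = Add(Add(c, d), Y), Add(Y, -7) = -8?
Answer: 7205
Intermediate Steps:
Y = -1 (Y = Add(7, -8) = -1)
Function('b')(c, d) = Add(-1, c, d) (Function('b')(c, d) = Add(Add(c, d), -1) = Add(-1, c, d))
Mul(131, Add(Function('b')(-12, 9), Add(2, 57))) = Mul(131, Add(Add(-1, -12, 9), Add(2, 57))) = Mul(131, Add(-4, 59)) = Mul(131, 55) = 7205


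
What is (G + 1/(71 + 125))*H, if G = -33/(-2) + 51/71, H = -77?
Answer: -2636491/1988 ≈ -1326.2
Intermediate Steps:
G = 2445/142 (G = -33*(-1/2) + 51*(1/71) = 33/2 + 51/71 = 2445/142 ≈ 17.218)
(G + 1/(71 + 125))*H = (2445/142 + 1/(71 + 125))*(-77) = (2445/142 + 1/196)*(-77) = (239681/13916)*(-77) = -2636491/1988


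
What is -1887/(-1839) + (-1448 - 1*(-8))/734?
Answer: -210517/224971 ≈ -0.93575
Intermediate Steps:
-1887/(-1839) + (-1448 - 1*(-8))/734 = -1887*(-1/1839) + (-1448 + 8)*(1/734) = 629/613 - 1440*1/734 = 629/613 - 720/367 = -210517/224971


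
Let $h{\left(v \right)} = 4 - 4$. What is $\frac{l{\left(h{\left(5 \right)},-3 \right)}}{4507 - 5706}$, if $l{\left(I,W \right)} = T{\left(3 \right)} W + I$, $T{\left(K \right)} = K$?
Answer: $\frac{9}{1199} \approx 0.0075063$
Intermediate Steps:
$h{\left(v \right)} = 0$
$l{\left(I,W \right)} = I + 3 W$ ($l{\left(I,W \right)} = 3 W + I = I + 3 W$)
$\frac{l{\left(h{\left(5 \right)},-3 \right)}}{4507 - 5706} = \frac{0 + 3 \left(-3\right)}{4507 - 5706} = \frac{0 - 9}{-1199} = \left(-9\right) \left(- \frac{1}{1199}\right) = \frac{9}{1199}$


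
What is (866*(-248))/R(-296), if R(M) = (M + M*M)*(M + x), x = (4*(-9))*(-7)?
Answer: 13423/240130 ≈ 0.055899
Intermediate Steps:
x = 252 (x = -36*(-7) = 252)
R(M) = (252 + M)*(M + M²) (R(M) = (M + M*M)*(M + 252) = (M + M²)*(252 + M) = (252 + M)*(M + M²))
(866*(-248))/R(-296) = (866*(-248))/((-296*(252 + (-296)² + 253*(-296)))) = -214768*(-1/(296*(252 + 87616 - 74888))) = -214768/((-296*12980)) = -214768/(-3842080) = -214768*(-1/3842080) = 13423/240130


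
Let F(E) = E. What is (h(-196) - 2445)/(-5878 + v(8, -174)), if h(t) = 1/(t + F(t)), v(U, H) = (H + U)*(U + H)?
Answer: -958441/8497776 ≈ -0.11279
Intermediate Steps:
v(U, H) = (H + U)² (v(U, H) = (H + U)*(H + U) = (H + U)²)
h(t) = 1/(2*t) (h(t) = 1/(t + t) = 1/(2*t))
(h(-196) - 2445)/(-5878 + v(8, -174)) = ((½)/(-196) - 2445)/(-5878 + (-174 + 8)²) = ((½)*(-1/196) - 2445)/(-5878 + (-166)²) = (-1/392 - 2445)/(-5878 + 27556) = -958441/392/21678 = -958441/392*1/21678 = -958441/8497776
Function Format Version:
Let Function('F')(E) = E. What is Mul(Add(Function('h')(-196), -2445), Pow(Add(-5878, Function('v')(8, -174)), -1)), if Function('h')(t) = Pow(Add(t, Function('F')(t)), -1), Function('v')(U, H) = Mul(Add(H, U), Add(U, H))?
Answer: Rational(-958441, 8497776) ≈ -0.11279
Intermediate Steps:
Function('v')(U, H) = Pow(Add(H, U), 2) (Function('v')(U, H) = Mul(Add(H, U), Add(H, U)) = Pow(Add(H, U), 2))
Function('h')(t) = Mul(Rational(1, 2), Pow(t, -1)) (Function('h')(t) = Pow(Add(t, t), -1) = Pow(Mul(2, t), -1) = Mul(Rational(1, 2), Pow(t, -1)))
Mul(Add(Function('h')(-196), -2445), Pow(Add(-5878, Function('v')(8, -174)), -1)) = Mul(Add(Mul(Rational(1, 2), Pow(-196, -1)), -2445), Pow(Add(-5878, Pow(Add(-174, 8), 2)), -1)) = Mul(Add(Mul(Rational(1, 2), Rational(-1, 196)), -2445), Pow(Add(-5878, Pow(-166, 2)), -1)) = Mul(Add(Rational(-1, 392), -2445), Pow(Add(-5878, 27556), -1)) = Mul(Rational(-958441, 392), Pow(21678, -1)) = Mul(Rational(-958441, 392), Rational(1, 21678)) = Rational(-958441, 8497776)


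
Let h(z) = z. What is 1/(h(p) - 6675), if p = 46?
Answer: -1/6629 ≈ -0.00015085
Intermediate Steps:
1/(h(p) - 6675) = 1/(46 - 6675) = 1/(-6629) = -1/6629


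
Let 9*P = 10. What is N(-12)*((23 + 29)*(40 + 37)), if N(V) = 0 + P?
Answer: 40040/9 ≈ 4448.9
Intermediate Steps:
P = 10/9 (P = (⅑)*10 = 10/9 ≈ 1.1111)
N(V) = 10/9 (N(V) = 0 + 10/9 = 10/9)
N(-12)*((23 + 29)*(40 + 37)) = 10*((23 + 29)*(40 + 37))/9 = 10*(52*77)/9 = (10/9)*4004 = 40040/9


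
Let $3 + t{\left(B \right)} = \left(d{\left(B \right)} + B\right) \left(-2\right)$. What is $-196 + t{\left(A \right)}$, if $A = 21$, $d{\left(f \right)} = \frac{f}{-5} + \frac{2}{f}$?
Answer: $- \frac{24443}{105} \approx -232.79$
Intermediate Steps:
$d{\left(f \right)} = \frac{2}{f} - \frac{f}{5}$ ($d{\left(f \right)} = f \left(- \frac{1}{5}\right) + \frac{2}{f} = - \frac{f}{5} + \frac{2}{f} = \frac{2}{f} - \frac{f}{5}$)
$t{\left(B \right)} = -3 - \frac{4}{B} - \frac{8 B}{5}$ ($t{\left(B \right)} = -3 + \left(\left(\frac{2}{B} - \frac{B}{5}\right) + B\right) \left(-2\right) = -3 + \left(\frac{2}{B} + \frac{4 B}{5}\right) \left(-2\right) = -3 - \left(\frac{4}{B} + \frac{8 B}{5}\right) = -3 - \frac{4}{B} - \frac{8 B}{5}$)
$-196 + t{\left(A \right)} = -196 - \left(\frac{183}{5} + \frac{4}{21}\right) = -196 - \frac{3863}{105} = - \frac{24443}{105}$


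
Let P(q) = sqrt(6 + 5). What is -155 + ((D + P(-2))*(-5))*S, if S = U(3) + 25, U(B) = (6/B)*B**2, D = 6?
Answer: -1445 - 215*sqrt(11) ≈ -2158.1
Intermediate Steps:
U(B) = 6*B
S = 43 (S = 6*3 + 25 = 18 + 25 = 43)
P(q) = sqrt(11)
-155 + ((D + P(-2))*(-5))*S = -155 + ((6 + sqrt(11))*(-5))*43 = -155 + (-30 - 5*sqrt(11))*43 = -155 + (-1290 - 215*sqrt(11)) = -1445 - 215*sqrt(11)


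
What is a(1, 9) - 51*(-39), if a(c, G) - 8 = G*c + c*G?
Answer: 2015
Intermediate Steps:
a(c, G) = 8 + 2*G*c (a(c, G) = 8 + (G*c + c*G) = 8 + (G*c + G*c) = 8 + 2*G*c)
a(1, 9) - 51*(-39) = (8 + 2*9*1) - 51*(-39) = (8 + 18) + 1989 = 26 + 1989 = 2015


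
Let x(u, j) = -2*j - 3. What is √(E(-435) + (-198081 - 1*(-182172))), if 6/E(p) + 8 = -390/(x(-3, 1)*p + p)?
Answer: I*√402213873/159 ≈ 126.13*I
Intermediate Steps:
x(u, j) = -3 - 2*j
E(p) = 6/(-8 + 195/(2*p)) (E(p) = 6/(-8 - 390/((-3 - 2*1)*p + p)) = 6/(-8 - 390/((-3 - 2)*p + p)) = 6/(-8 - 390/(-5*p + p)) = 6/(-8 - 390*(-1/(4*p))) = 6/(-8 - (-195)/(2*p)) = 6/(-8 + 195/(2*p)))
√(E(-435) + (-198081 - 1*(-182172))) = √(-12*(-435)/(-195 + 16*(-435)) + (-198081 - 1*(-182172))) = √(-12*(-435)/(-195 - 6960) + (-198081 + 182172)) = √(-12*(-435)/(-7155) - 15909) = √(-12*(-435)*(-1/7155) - 15909) = √(-116/159 - 15909) = √(-2529647/159) = I*√402213873/159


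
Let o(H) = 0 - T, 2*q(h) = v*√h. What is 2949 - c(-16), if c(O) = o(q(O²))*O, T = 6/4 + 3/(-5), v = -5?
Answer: 14673/5 ≈ 2934.6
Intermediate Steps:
T = 9/10 (T = 6*(¼) + 3*(-⅕) = 3/2 - ⅗ = 9/10 ≈ 0.90000)
q(h) = -5*√h/2 (q(h) = (-5*√h)/2 = -5*√h/2)
o(H) = -9/10 (o(H) = 0 - 1*9/10 = 0 - 9/10 = -9/10)
c(O) = -9*O/10
2949 - c(-16) = 2949 - (-9)*(-16)/10 = 2949 - 1*72/5 = 2949 - 72/5 = 14673/5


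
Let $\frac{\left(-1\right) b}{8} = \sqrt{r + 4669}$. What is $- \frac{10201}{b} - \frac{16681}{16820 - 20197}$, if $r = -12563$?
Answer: $\frac{16681}{3377} - \frac{10201 i \sqrt{7894}}{63152} \approx 4.9396 - 14.352 i$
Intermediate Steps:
$b = - 8 i \sqrt{7894}$ ($b = - 8 \sqrt{-12563 + 4669} = - 8 \sqrt{-7894} = - 8 i \sqrt{7894} \approx - 710.79 i$)
$- \frac{10201}{b} - \frac{16681}{16820 - 20197} = - \frac{10201}{\left(-8\right) i \sqrt{7894}} - \frac{16681}{16820 - 20197} = - 10201 \frac{i \sqrt{7894}}{63152} - \frac{16681}{-3377} = - \frac{10201 i \sqrt{7894}}{63152} - - \frac{16681}{3377} = - \frac{10201 i \sqrt{7894}}{63152} + \frac{16681}{3377} = \frac{16681}{3377} - \frac{10201 i \sqrt{7894}}{63152}$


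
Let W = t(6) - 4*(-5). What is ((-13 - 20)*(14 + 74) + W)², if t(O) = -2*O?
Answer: 8386816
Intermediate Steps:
W = 8 (W = -2*6 - 4*(-5) = -12 + 20 = 8)
((-13 - 20)*(14 + 74) + W)² = ((-13 - 20)*(14 + 74) + 8)² = (-33*88 + 8)² = (-2904 + 8)² = (-2896)² = 8386816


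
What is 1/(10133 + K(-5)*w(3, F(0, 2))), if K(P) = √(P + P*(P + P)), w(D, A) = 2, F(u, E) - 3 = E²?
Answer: 10133/102677509 - 6*√5/102677509 ≈ 9.8557e-5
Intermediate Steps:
F(u, E) = 3 + E²
K(P) = √(P + 2*P²) (K(P) = √(P + P*(2*P)) = √(P + 2*P²))
1/(10133 + K(-5)*w(3, F(0, 2))) = 1/(10133 + √(-5*(1 + 2*(-5)))*2) = 1/(10133 + √(-5*(1 - 10))*2) = 1/(10133 + √(-5*(-9))*2) = 1/(10133 + √45*2) = 1/(10133 + (3*√5)*2) = 1/(10133 + 6*√5)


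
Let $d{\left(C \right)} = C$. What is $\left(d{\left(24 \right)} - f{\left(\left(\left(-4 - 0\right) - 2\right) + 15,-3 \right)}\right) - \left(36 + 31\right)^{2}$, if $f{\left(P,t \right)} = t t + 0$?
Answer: $-4474$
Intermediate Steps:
$f{\left(P,t \right)} = t^{2}$ ($f{\left(P,t \right)} = t^{2} + 0 = t^{2}$)
$\left(d{\left(24 \right)} - f{\left(\left(\left(-4 - 0\right) - 2\right) + 15,-3 \right)}\right) - \left(36 + 31\right)^{2} = \left(24 - \left(-3\right)^{2}\right) - \left(36 + 31\right)^{2} = \left(24 - 9\right) - 67^{2} = \left(24 - 9\right) - 4489 = 15 - 4489 = -4474$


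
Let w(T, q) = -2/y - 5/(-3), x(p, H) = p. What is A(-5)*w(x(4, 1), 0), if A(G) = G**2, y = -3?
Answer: 175/3 ≈ 58.333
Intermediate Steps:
w(T, q) = 7/3 (w(T, q) = -2/(-3) - 5/(-3) = -2*(-1/3) - 5*(-1/3) = 2/3 + 5/3 = 7/3)
A(-5)*w(x(4, 1), 0) = (-5)**2*(7/3) = 25*(7/3) = 175/3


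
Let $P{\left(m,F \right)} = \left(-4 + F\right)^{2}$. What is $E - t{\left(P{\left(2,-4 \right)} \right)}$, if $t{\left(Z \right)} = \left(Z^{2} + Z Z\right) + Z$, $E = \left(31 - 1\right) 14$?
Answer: $-7836$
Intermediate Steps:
$E = 420$ ($E = 30 \cdot 14 = 420$)
$t{\left(Z \right)} = Z + 2 Z^{2}$ ($t{\left(Z \right)} = \left(Z^{2} + Z^{2}\right) + Z = 2 Z^{2} + Z = Z + 2 Z^{2}$)
$E - t{\left(P{\left(2,-4 \right)} \right)} = 420 - \left(-4 - 4\right)^{2} \left(1 + 2 \left(-4 - 4\right)^{2}\right) = 420 - \left(-8\right)^{2} \left(1 + 2 \left(-8\right)^{2}\right) = 420 - 64 \left(1 + 2 \cdot 64\right) = 420 - 64 \left(1 + 128\right) = 420 - 64 \cdot 129 = 420 - 8256 = -7836$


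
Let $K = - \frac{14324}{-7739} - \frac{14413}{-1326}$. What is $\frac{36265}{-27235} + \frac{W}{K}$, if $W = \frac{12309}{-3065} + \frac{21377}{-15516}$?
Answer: $- \frac{9893881150768583627}{5635677242548613130} \approx -1.7556$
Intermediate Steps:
$W = - \frac{256506949}{47556540}$ ($W = 12309 \left(- \frac{1}{3065}\right) + 21377 \left(- \frac{1}{15516}\right) = - \frac{12309}{3065} - \frac{21377}{15516} = - \frac{256506949}{47556540} \approx -5.3937$)
$K = \frac{130535831}{10261914}$ ($K = \left(-14324\right) \left(- \frac{1}{7739}\right) - - \frac{14413}{1326} = \frac{14324}{7739} + \frac{14413}{1326} = \frac{130535831}{10261914} \approx 12.72$)
$\frac{36265}{-27235} + \frac{W}{K} = \frac{36265}{-27235} - \frac{256506949}{47556540 \cdot \frac{130535831}{10261914}} = 36265 \left(- \frac{1}{27235}\right) - \frac{438708708506731}{1034638744730790} = - \frac{7253}{5447} - \frac{438708708506731}{1034638744730790} = - \frac{9893881150768583627}{5635677242548613130}$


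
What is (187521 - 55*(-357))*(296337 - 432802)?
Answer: -28269543540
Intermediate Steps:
(187521 - 55*(-357))*(296337 - 432802) = (187521 + 19635)*(-136465) = 207156*(-136465) = -28269543540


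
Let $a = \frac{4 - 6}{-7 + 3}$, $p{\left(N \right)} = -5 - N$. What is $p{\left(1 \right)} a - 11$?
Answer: $-14$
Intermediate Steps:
$a = \frac{1}{2}$ ($a = - \frac{2}{-4} = \left(-2\right) \left(- \frac{1}{4}\right) = \frac{1}{2} \approx 0.5$)
$p{\left(1 \right)} a - 11 = \left(-5 - 1\right) \frac{1}{2} - 11 = \left(-6\right) \frac{1}{2} - 11 = -3 - 11 = -14$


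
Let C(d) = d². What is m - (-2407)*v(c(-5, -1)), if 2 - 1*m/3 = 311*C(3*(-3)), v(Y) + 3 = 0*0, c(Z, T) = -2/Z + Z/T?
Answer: -82788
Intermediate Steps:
v(Y) = -3 (v(Y) = -3 + 0*0 = -3 + 0 = -3)
m = -75567 (m = 6 - 933*(3*(-3))² = 6 - 933*(-9)² = 6 - 933*81 = 6 - 3*25191 = 6 - 75573 = -75567)
m - (-2407)*v(c(-5, -1)) = -75567 - (-2407)*(-3) = -75567 - 1*7221 = -75567 - 7221 = -82788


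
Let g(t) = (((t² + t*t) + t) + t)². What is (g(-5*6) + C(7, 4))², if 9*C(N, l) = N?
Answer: 742475684037649/81 ≈ 9.1664e+12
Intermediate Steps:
C(N, l) = N/9
g(t) = (2*t + 2*t²)² (g(t) = (((t² + t²) + t) + t)² = ((2*t² + t) + t)² = ((t + 2*t²) + t)² = (2*t + 2*t²)²)
(g(-5*6) + C(7, 4))² = (4*(-5*6)²*(1 - 5*6)² + (⅑)*7)² = (4*(-30)²*(1 - 30)² + 7/9)² = (4*900*(-29)² + 7/9)² = (4*900*841 + 7/9)² = (3027600 + 7/9)² = (27248407/9)² = 742475684037649/81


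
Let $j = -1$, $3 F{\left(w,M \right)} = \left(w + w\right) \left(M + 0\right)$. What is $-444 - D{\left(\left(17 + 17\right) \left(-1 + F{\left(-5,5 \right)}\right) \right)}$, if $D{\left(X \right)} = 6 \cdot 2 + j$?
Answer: $-455$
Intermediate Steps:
$F{\left(w,M \right)} = \frac{2 M w}{3}$ ($F{\left(w,M \right)} = \frac{\left(w + w\right) \left(M + 0\right)}{3} = \frac{2 w M}{3} = \frac{2 M w}{3}$)
$D{\left(X \right)} = 11$ ($D{\left(X \right)} = 6 \cdot 2 - 1 = 12 - 1 = 11$)
$-444 - D{\left(\left(17 + 17\right) \left(-1 + F{\left(-5,5 \right)}\right) \right)} = -444 - 11 = -455$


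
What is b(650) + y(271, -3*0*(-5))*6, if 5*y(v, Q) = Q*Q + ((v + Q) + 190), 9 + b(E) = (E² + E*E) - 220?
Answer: 4226621/5 ≈ 8.4532e+5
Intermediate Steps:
b(E) = -229 + 2*E² (b(E) = -9 + ((E² + E*E) - 220) = -9 + ((E² + E²) - 220) = -9 + (2*E² - 220) = -9 + (-220 + 2*E²) = -229 + 2*E²)
y(v, Q) = 38 + Q/5 + v/5 + Q²/5 (y(v, Q) = (Q*Q + ((v + Q) + 190))/5 = (Q² + ((Q + v) + 190))/5 = (Q² + (190 + Q + v))/5 = (190 + Q + v + Q²)/5 = 38 + Q/5 + v/5 + Q²/5)
b(650) + y(271, -3*0*(-5))*6 = (-229 + 2*650²) + (38 + (-3*0*(-5))/5 + (⅕)*271 + (-3*0*(-5))²/5)*6 = (-229 + 2*422500) + (38 + (0*(-5))/5 + 271/5 + (0*(-5))²/5)*6 = (-229 + 845000) + (38 + (⅕)*0 + 271/5 + (⅕)*0²)*6 = 844771 + (38 + 0 + 271/5 + (⅕)*0)*6 = 844771 + (38 + 0 + 271/5 + 0)*6 = 844771 + (461/5)*6 = 844771 + 2766/5 = 4226621/5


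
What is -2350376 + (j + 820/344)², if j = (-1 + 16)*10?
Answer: -17211639871/7396 ≈ -2.3272e+6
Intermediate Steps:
j = 150 (j = 15*10 = 150)
-2350376 + (j + 820/344)² = -2350376 + (150 + 820/344)² = -2350376 + (150 + 820*(1/344))² = -2350376 + (150 + 205/86)² = -2350376 + (13105/86)² = -2350376 + 171741025/7396 = -17211639871/7396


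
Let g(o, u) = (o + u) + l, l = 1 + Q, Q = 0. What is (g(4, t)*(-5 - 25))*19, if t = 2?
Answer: -3990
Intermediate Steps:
l = 1 (l = 1 + 0 = 1)
g(o, u) = 1 + o + u (g(o, u) = (o + u) + 1 = 1 + o + u)
(g(4, t)*(-5 - 25))*19 = ((1 + 4 + 2)*(-5 - 25))*19 = (7*(-30))*19 = -210*19 = -3990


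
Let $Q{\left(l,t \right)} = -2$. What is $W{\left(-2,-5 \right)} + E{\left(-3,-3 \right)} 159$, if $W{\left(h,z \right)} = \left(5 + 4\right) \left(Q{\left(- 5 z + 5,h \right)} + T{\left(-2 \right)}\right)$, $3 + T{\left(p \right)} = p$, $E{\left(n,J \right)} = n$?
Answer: $-540$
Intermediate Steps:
$T{\left(p \right)} = -3 + p$
$W{\left(h,z \right)} = -63$ ($W{\left(h,z \right)} = \left(5 + 4\right) \left(-2 - 5\right) = 9 \left(-2 - 5\right) = 9 \left(-7\right) = -63$)
$W{\left(-2,-5 \right)} + E{\left(-3,-3 \right)} 159 = -63 - 477 = -540$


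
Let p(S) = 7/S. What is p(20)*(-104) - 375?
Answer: -2057/5 ≈ -411.40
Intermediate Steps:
p(20)*(-104) - 375 = (7/20)*(-104) - 375 = -182/5 - 375 = -2057/5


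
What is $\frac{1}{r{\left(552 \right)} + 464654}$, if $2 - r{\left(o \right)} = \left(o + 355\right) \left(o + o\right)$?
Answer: $- \frac{1}{536672} \approx -1.8633 \cdot 10^{-6}$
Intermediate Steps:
$r{\left(o \right)} = 2 - 2 o \left(355 + o\right)$ ($r{\left(o \right)} = 2 - \left(o + 355\right) \left(o + o\right) = 2 - \left(355 + o\right) 2 o = 2 - 2 o \left(355 + o\right)$)
$\frac{1}{r{\left(552 \right)} + 464654} = \frac{1}{\left(2 - 391920 - 2 \cdot 552^{2}\right) + 464654} = \frac{1}{\left(2 - 391920 - 609408\right) + 464654} = \frac{1}{-1001326 + 464654} = \frac{1}{-536672} = - \frac{1}{536672}$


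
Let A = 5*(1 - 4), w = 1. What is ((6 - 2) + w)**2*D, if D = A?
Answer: -375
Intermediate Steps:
A = -15 (A = 5*(-3) = -15)
D = -15
((6 - 2) + w)**2*D = ((6 - 2) + 1)**2*(-15) = (4 + 1)**2*(-15) = 5**2*(-15) = 25*(-15) = -375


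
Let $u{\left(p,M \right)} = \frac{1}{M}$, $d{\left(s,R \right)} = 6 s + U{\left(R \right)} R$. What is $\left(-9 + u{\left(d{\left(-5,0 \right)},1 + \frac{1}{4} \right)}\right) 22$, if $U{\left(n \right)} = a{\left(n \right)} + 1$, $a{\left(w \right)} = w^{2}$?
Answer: $- \frac{902}{5} \approx -180.4$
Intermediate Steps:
$U{\left(n \right)} = 1 + n^{2}$ ($U{\left(n \right)} = n^{2} + 1 = 1 + n^{2}$)
$d{\left(s,R \right)} = 6 s + R \left(1 + R^{2}\right)$ ($d{\left(s,R \right)} = 6 s + \left(1 + R^{2}\right) R = 6 s + R \left(1 + R^{2}\right)$)
$\left(-9 + u{\left(d{\left(-5,0 \right)},1 + \frac{1}{4} \right)}\right) 22 = \left(-9 + \frac{1}{1 + \frac{1}{4}}\right) 22 = \left(-9 + \frac{1}{\frac{5}{4}}\right) 22 = \left(-9 + \frac{4}{5}\right) 22 = \left(- \frac{41}{5}\right) 22 = - \frac{902}{5}$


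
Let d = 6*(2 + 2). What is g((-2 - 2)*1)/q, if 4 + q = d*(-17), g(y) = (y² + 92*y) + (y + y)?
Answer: 90/103 ≈ 0.87379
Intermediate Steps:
g(y) = y² + 94*y (g(y) = (y² + 92*y) + 2*y = y² + 94*y)
d = 24 (d = 6*4 = 24)
q = -412 (q = -4 + 24*(-17) = -4 - 408 = -412)
g((-2 - 2)*1)/q = (((-2 - 2)*1)*(94 + (-2 - 2)*1))/(-412) = ((-4*1)*(94 - 4*1))*(-1/412) = -4*(94 - 4)*(-1/412) = -4*90*(-1/412) = -360*(-1/412) = 90/103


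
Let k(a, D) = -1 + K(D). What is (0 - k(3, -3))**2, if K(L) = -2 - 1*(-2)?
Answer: 1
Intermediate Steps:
K(L) = 0 (K(L) = -2 + 2 = 0)
k(a, D) = -1 (k(a, D) = -1 + 0 = -1)
(0 - k(3, -3))**2 = (0 - 1*(-1))**2 = (0 + 1)**2 = 1**2 = 1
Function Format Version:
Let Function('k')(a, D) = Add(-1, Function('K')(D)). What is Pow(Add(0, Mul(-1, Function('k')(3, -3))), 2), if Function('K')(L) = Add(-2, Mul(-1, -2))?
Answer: 1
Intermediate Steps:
Function('K')(L) = 0 (Function('K')(L) = Add(-2, 2) = 0)
Function('k')(a, D) = -1 (Function('k')(a, D) = Add(-1, 0) = -1)
Pow(Add(0, Mul(-1, Function('k')(3, -3))), 2) = Pow(Add(0, Mul(-1, -1)), 2) = Pow(Add(0, 1), 2) = Pow(1, 2) = 1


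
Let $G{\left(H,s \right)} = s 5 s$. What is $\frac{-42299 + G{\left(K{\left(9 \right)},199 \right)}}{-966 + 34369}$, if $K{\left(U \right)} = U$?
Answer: $\frac{155706}{33403} \approx 4.6614$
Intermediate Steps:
$G{\left(H,s \right)} = 5 s^{2}$ ($G{\left(H,s \right)} = 5 s s = 5 s^{2}$)
$\frac{-42299 + G{\left(K{\left(9 \right)},199 \right)}}{-966 + 34369} = \frac{-42299 + 5 \cdot 199^{2}}{-966 + 34369} = \frac{-42299 + 5 \cdot 39601}{33403} = \left(-42299 + 198005\right) \frac{1}{33403} = 155706 \cdot \frac{1}{33403} = \frac{155706}{33403}$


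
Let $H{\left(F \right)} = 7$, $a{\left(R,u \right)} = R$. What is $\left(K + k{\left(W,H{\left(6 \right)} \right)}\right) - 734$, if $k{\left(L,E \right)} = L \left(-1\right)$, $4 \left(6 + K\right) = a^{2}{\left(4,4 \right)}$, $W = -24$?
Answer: $-712$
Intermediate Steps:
$K = -2$ ($K = -6 + \frac{4^{2}}{4} = -6 + \frac{1}{4} \cdot 16 = -6 + 4 = -2$)
$k{\left(L,E \right)} = - L$
$\left(K + k{\left(W,H{\left(6 \right)} \right)}\right) - 734 = \left(-2 - -24\right) - 734 = \left(-2 + 24\right) - 734 = 22 - 734 = -712$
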